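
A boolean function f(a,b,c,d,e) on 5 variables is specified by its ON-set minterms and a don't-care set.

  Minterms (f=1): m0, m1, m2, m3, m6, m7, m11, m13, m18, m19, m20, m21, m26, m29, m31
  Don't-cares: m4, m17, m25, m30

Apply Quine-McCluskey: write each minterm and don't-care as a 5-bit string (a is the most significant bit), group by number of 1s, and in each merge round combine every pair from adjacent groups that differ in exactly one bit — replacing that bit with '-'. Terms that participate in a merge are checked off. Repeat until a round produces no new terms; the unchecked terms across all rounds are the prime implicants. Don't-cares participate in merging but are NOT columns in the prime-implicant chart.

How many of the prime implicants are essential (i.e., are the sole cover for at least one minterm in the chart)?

[col 0] 00000*, 00001*, 00010*, 00011*, 00100*, 00110*, 00111*, 01011*, 01101*, 10001*, 10010*, 10011*, 10100*, 10101*, 11001*, 11010*, 11101*, 11110*, 11111*
[col 1] -0001*, -0010*, -0011*, -0100, -1101, 0-011, 00-00*, 00-10*, 00-11*, 000-0*, 000-1*, 0000-*, 0001-*, 001-0*, 0011-*, 1-001*, 1-010, 1-101*, 10-01*, 100-1*, 1001-*, 1010-, 11-01*, 11-10, 111-1, 1111-
[col 2] -00-1, -001-, 00--0, 00-1-, 000--, 1--01
Prime implicants: -00-1, -001-, -0100, -1101, 0-011, 00--0, 00-1-, 000--, 1--01, 1-010, 1010-, 11-10, 111-1, 1111-
PI chart (minterm → PIs covering it):
  0 | 00--0,000--
  1 | -00-1,000--
  2 | -001-,00--0,00-1-,000--
  3 | -00-1,-001-,0-011,00-1-,000--
  6 | 00--0,00-1-
  7 | 00-1-  (sole → essential)
  11 | 0-011  (sole → essential)
  13 | -1101  (sole → essential)
  18 | -001-,1-010
  19 | -00-1,-001-
  20 | -0100,1010-
  21 | 1--01,1010-
  26 | 1-010,11-10
  29 | -1101,1--01,111-1
  31 | 111-1,1111-
Essential prime implicants: -1101, 0-011, 00-1-

3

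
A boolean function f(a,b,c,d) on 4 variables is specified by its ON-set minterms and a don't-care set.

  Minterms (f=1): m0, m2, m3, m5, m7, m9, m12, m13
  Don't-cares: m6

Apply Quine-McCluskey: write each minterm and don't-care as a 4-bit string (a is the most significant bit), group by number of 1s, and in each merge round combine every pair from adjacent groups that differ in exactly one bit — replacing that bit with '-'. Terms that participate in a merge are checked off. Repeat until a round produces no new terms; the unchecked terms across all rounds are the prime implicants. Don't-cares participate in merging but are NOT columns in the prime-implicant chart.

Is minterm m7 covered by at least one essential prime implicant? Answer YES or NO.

YES

[col 0] 0000*, 0010*, 0011*, 0101*, 0110*, 0111*, 1001*, 1100*, 1101*
[col 1] -101, 0-10*, 0-11*, 00-0, 001-*, 01-1, 011-*, 1-01, 110-
[col 2] 0-1-
Prime implicants: -101, 0-1-, 00-0, 01-1, 1-01, 110-
PI chart (minterm → PIs covering it):
  0 | 00-0  (sole → essential)
  2 | 0-1-,00-0
  3 | 0-1-  (sole → essential)
  5 | -101,01-1
  7 | 0-1-,01-1
  9 | 1-01  (sole → essential)
  12 | 110-  (sole → essential)
  13 | -101,1-01,110-
Essential prime implicants: 0-1-, 00-0, 1-01, 110-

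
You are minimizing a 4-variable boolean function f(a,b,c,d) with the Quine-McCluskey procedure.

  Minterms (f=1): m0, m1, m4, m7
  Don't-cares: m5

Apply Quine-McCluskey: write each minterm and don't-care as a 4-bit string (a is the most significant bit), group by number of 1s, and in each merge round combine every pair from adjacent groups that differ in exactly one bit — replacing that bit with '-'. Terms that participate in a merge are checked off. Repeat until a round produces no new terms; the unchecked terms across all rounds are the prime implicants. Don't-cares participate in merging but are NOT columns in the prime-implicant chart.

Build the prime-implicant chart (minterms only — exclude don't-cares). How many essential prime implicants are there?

2

[col 0] 0000*, 0001*, 0100*, 0101*, 0111*
[col 1] 0-00*, 0-01*, 000-*, 01-1, 010-*
[col 2] 0-0-
Prime implicants: 0-0-, 01-1
PI chart (minterm → PIs covering it):
  0 | 0-0-  (sole → essential)
  1 | 0-0-  (sole → essential)
  4 | 0-0-  (sole → essential)
  7 | 01-1  (sole → essential)
Essential prime implicants: 0-0-, 01-1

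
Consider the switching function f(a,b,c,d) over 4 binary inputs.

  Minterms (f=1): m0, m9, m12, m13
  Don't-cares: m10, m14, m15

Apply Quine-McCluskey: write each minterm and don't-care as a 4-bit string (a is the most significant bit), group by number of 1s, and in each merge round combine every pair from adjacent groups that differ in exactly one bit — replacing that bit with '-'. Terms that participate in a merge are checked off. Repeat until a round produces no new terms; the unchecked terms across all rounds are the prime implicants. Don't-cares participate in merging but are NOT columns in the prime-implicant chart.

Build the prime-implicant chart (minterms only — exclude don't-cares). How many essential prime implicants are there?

3

[col 0] 0000, 1001*, 1010*, 1100*, 1101*, 1110*, 1111*
[col 1] 1-01, 1-10, 11-0*, 11-1*, 110-*, 111-*
[col 2] 11--
Prime implicants: 0000, 1-01, 1-10, 11--
PI chart (minterm → PIs covering it):
  0 | 0000  (sole → essential)
  9 | 1-01  (sole → essential)
  12 | 11--  (sole → essential)
  13 | 1-01,11--
Essential prime implicants: 0000, 1-01, 11--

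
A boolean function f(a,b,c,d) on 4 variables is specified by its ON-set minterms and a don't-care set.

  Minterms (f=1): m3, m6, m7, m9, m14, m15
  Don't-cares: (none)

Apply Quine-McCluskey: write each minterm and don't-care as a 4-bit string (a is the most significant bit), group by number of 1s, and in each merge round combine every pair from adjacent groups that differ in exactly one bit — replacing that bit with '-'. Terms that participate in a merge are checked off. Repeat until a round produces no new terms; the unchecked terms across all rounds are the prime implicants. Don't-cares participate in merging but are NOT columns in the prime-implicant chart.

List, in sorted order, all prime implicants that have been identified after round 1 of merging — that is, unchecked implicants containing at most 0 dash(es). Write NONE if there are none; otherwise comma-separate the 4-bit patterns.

1001

Round 0: 0011✓ 0110✓ 0111✓ 1001 1110✓ 1111✓
Round 1: -110✓ -111✓ 0-11 011-✓ 111-✓
Round 2: -11-
PIs = {-11-, 0-11, 1001}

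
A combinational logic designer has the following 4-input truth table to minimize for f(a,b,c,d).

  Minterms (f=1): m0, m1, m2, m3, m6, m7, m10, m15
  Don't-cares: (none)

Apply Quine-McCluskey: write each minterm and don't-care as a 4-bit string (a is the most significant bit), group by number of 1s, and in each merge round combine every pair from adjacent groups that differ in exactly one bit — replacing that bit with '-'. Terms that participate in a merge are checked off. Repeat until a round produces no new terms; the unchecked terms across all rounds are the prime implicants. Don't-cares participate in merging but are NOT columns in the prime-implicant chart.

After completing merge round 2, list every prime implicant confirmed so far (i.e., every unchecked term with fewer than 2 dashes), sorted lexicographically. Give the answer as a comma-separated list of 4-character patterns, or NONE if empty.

[col 0] 0000*, 0001*, 0010*, 0011*, 0110*, 0111*, 1010*, 1111*
[col 1] -010, -111, 0-10*, 0-11*, 00-0*, 00-1*, 000-*, 001-*, 011-*
[col 2] 0-1-, 00--
Prime implicants: -010, -111, 0-1-, 00--

-010, -111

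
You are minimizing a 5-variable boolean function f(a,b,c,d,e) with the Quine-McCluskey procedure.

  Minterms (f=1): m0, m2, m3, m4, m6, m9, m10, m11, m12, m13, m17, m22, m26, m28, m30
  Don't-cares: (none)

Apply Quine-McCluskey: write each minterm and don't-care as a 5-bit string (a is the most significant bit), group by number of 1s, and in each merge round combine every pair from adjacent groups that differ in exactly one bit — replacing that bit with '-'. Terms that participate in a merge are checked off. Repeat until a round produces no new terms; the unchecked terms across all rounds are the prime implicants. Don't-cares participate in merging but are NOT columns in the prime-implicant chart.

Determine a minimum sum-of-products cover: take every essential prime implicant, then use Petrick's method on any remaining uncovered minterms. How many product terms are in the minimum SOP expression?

7

[col 0] 00000*, 00010*, 00011*, 00100*, 00110*, 01001*, 01010*, 01011*, 01100*, 01101*, 10001, 10110*, 11010*, 11100*, 11110*
[col 1] -0110, -1010, -1100, 0-010*, 0-011*, 0-100, 00-00*, 00-10*, 000-0*, 0001-*, 001-0*, 01-01, 010-1, 0101-*, 0110-, 1-110, 11-10, 111-0
[col 2] 0-01-, 00--0
Prime implicants: -0110, -1010, -1100, 0-01-, 0-100, 00--0, 01-01, 010-1, 0110-, 1-110, 10001, 11-10, 111-0
PI chart (minterm → PIs covering it):
  0 | 00--0  (sole → essential)
  2 | 0-01-,00--0
  3 | 0-01-  (sole → essential)
  4 | 0-100,00--0
  6 | -0110,00--0
  9 | 01-01,010-1
  10 | -1010,0-01-
  11 | 0-01-,010-1
  12 | -1100,0-100,0110-
  13 | 01-01,0110-
  17 | 10001  (sole → essential)
  22 | -0110,1-110
  26 | -1010,11-10
  28 | -1100,111-0
  30 | 1-110,11-10,111-0
Essential prime implicants: 0-01-, 00--0, 10001
Petrick residual → -0110, -1100, 01-01, 11-10
Minimum SOP uses 7 PIs: b'cde' + bcd'e' + a'c'd + a'b'e' + a'bd'e + ab'c'd'e + abde'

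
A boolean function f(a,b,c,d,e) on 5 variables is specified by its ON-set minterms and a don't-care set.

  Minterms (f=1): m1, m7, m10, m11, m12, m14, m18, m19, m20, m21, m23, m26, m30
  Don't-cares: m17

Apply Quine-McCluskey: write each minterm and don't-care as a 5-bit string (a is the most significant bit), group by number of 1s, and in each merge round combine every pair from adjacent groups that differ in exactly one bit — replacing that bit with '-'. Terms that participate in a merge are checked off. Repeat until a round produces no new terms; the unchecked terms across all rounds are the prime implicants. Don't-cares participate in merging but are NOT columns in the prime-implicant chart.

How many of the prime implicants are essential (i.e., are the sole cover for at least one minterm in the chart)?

6

[col 0] 00001*, 00111*, 01010*, 01011*, 01100*, 01110*, 10001*, 10010*, 10011*, 10100*, 10101*, 10111*, 11010*, 11110*
[col 1] -0001, -0111, -1010*, -1110*, 01-10*, 0101-, 011-0, 1-010, 10-01*, 10-11*, 100-1*, 1001-, 101-1*, 1010-, 11-10*
[col 2] -1-10, 10--1
Prime implicants: -0001, -0111, -1-10, 0101-, 011-0, 1-010, 10--1, 1001-, 1010-
PI chart (minterm → PIs covering it):
  1 | -0001  (sole → essential)
  7 | -0111  (sole → essential)
  10 | -1-10,0101-
  11 | 0101-  (sole → essential)
  12 | 011-0  (sole → essential)
  14 | -1-10,011-0
  18 | 1-010,1001-
  19 | 10--1,1001-
  20 | 1010-  (sole → essential)
  21 | 10--1,1010-
  23 | -0111,10--1
  26 | -1-10,1-010
  30 | -1-10  (sole → essential)
Essential prime implicants: -0001, -0111, -1-10, 0101-, 011-0, 1010-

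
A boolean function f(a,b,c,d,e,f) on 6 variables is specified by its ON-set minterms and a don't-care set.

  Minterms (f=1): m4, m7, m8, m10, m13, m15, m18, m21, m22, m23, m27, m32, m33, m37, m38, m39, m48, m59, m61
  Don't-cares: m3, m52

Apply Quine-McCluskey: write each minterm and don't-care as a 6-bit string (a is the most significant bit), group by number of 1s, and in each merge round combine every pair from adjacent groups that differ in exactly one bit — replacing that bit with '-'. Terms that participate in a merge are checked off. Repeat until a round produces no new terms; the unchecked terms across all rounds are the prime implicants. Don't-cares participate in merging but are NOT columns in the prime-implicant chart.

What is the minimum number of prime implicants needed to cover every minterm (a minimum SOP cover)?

[col 0] 000011*, 000100, 000111*, 001000*, 001010*, 001101*, 001111*, 010010*, 010101*, 010110*, 010111*, 011011*, 100000*, 100001*, 100101*, 100110*, 100111*, 110000*, 110100*, 111011*, 111101
[col 1] -00111, -11011, 0-0111, 00-111, 000-11, 0010-0, 0011-1, 010-10, 0101-1, 01011-, 1-0000, 100-01, 10000-, 1001-1, 10011-, 110-00
Prime implicants: -00111, -11011, 0-0111, 00-111, 000-11, 000100, 0010-0, 0011-1, 010-10, 0101-1, 01011-, 1-0000, 100-01, 10000-, 1001-1, 10011-, 110-00, 111101
PI chart (minterm → PIs covering it):
  4 | 000100  (sole → essential)
  7 | -00111,0-0111,00-111,000-11
  8 | 0010-0  (sole → essential)
  10 | 0010-0  (sole → essential)
  13 | 0011-1  (sole → essential)
  15 | 00-111,0011-1
  18 | 010-10  (sole → essential)
  21 | 0101-1  (sole → essential)
  22 | 010-10,01011-
  23 | 0-0111,0101-1,01011-
  27 | -11011  (sole → essential)
  32 | 1-0000,10000-
  33 | 100-01,10000-
  37 | 100-01,1001-1
  38 | 10011-  (sole → essential)
  39 | -00111,1001-1,10011-
  48 | 1-0000,110-00
  59 | -11011  (sole → essential)
  61 | 111101  (sole → essential)
Essential prime implicants: -11011, 000100, 0010-0, 0011-1, 010-10, 0101-1, 10011-, 111101
Petrick residual → -00111, 1-0000, 100-01
Minimum SOP uses 11 PIs: b'c'def + bcd'ef + a'b'c'de'f' + a'b'cd'f' + a'b'cdf + a'bc'ef' + a'bc'df + ac'd'e'f' + ab'c'e'f + ab'c'de + abcde'f

11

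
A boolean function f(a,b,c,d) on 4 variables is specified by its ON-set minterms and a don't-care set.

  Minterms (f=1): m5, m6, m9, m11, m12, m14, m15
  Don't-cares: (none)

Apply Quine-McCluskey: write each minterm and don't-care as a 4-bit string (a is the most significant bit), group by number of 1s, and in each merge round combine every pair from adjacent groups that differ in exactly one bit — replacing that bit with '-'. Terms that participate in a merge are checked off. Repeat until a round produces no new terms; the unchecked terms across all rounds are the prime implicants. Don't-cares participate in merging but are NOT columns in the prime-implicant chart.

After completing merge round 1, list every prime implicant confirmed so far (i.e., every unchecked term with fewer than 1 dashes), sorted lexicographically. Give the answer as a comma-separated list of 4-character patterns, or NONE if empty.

0101

size-2^0 implicants → 0101  0110(✓)  1001(✓)  1011(✓)  1100(✓)  1110(✓)  1111(✓)
size-2^1 implicants → -110  1-11  10-1  11-0  111-
Unchecked terms (primes): -110, 0101, 1-11, 10-1, 11-0, 111-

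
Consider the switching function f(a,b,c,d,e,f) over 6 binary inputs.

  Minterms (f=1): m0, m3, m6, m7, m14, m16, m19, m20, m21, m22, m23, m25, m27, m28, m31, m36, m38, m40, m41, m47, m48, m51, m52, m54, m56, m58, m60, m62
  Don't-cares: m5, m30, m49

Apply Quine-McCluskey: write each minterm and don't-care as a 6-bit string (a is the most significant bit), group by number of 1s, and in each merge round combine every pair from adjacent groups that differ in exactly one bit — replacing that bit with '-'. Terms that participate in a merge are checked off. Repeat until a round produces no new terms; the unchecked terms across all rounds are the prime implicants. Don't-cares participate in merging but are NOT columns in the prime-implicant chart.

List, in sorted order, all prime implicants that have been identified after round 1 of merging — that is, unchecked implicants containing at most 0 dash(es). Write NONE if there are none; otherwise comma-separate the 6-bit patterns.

101111

[col 0] 000000*, 000011*, 000101*, 000110*, 000111*, 001110*, 010000*, 010011*, 010100*, 010101*, 010110*, 010111*, 011001*, 011011*, 011100*, 011110*, 011111*, 100100*, 100110*, 101000*, 101001*, 101111, 110000*, 110001*, 110011*, 110100*, 110110*, 111000*, 111010*, 111100*, 111110*
[col 1] -00110*, -10000*, -10011, -10100*, -10110*, -11100*, -11110*, 0-0000, 0-0011*, 0-0101*, 0-0110*, 0-0111*, 0-1110*, 00-110*, 000-11*, 0001-1*, 00011-*, 01-011*, 01-100*, 01-110*, 01-111*, 010-00*, 010-11*, 0101-0*, 0101-1*, 01010-*, 01011-*, 011-11*, 0110-1, 0111-0*, 01111-*, 1-0100*, 1-0110*, 1-1000, 1001-0*, 10100-, 11-000*, 11-100*, 11-110*, 110-00*, 1100-1, 11000-, 1101-0*, 111-00*, 111-10*, 1110-0*, 1111-0*
[col 2] --0110, -1-100*, -1-110*, -10-00, -101-0*, -111-0*, 0--110, 0-0-11, 0-01-1, 0-011-, 01--11, 01-1-0*, 01-11-, 0101--, 1-01-0, 11--00, 11-1-0*, 111--0
[col 3] -1-1-0
Prime implicants: --0110, -1-1-0, -10-00, -10011, 0--110, 0-0-11, 0-0000, 0-01-1, 0-011-, 01--11, 01-11-, 0101--, 0110-1, 1-01-0, 1-1000, 10100-, 101111, 11--00, 1100-1, 11000-, 111--0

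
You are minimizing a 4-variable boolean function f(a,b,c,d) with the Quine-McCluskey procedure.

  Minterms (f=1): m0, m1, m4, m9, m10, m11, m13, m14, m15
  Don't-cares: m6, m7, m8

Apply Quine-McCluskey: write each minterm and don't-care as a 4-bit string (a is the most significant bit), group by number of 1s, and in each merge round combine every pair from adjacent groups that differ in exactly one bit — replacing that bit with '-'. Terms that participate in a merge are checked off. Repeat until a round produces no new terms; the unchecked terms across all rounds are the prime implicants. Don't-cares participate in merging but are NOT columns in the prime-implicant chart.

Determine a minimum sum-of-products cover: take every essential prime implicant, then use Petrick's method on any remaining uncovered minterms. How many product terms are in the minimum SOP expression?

Round 0: 0000✓ 0001✓ 0100✓ 0110✓ 0111✓ 1000✓ 1001✓ 1010✓ 1011✓ 1101✓ 1110✓ 1111✓
Round 1: -000✓ -001✓ -110✓ -111✓ 0-00 000-✓ 01-0 011-✓ 1-01✓ 1-10✓ 1-11✓ 10-0✓ 10-1✓ 100-✓ 101-✓ 11-1✓ 111-✓
Round 2: -00- -11- 1--1 1-1- 10--
PIs = {-00-, -11-, 0-00, 01-0, 1--1, 1-1-, 10--}
Coverage chart:
  m0: -00-,0-00
  m1: -00- ←essential
  m4: 0-00,01-0
  m9: -00-,1--1,10--
  m10: 1-1-,10--
  m11: 1--1,1-1-,10--
  m13: 1--1 ←essential
  m14: -11-,1-1-
  m15: -11-,1--1,1-1-
Essential: -00-, 1--1
Petrick residual → 0-00, 1-1-
Min cover (4 terms): b'c' + a'c'd' + ad + ac

4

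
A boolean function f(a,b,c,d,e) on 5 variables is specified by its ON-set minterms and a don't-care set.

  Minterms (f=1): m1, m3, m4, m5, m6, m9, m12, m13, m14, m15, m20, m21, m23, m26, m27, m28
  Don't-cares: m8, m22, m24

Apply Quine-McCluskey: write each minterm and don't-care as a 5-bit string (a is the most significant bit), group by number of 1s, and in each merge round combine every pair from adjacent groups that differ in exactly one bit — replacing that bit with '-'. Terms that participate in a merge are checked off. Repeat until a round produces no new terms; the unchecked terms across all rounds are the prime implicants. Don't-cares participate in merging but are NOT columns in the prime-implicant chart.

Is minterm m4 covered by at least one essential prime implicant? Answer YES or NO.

size-2^0 implicants → 00001(✓)  00011(✓)  00100(✓)  00101(✓)  00110(✓)  01000(✓)  01001(✓)  01100(✓)  01101(✓)  01110(✓)  01111(✓)  10100(✓)  10101(✓)  10110(✓)  10111(✓)  11000(✓)  11010(✓)  11011(✓)  11100(✓)
size-2^1 implicants → -0100(✓)  -0101(✓)  -0110(✓)  -1000(✓)  -1100(✓)  0-001(✓)  0-100(✓)  0-101(✓)  0-110(✓)  00-01(✓)  000-1  001-0(✓)  0010-(✓)  01-00(✓)  01-01(✓)  0100-(✓)  011-0(✓)  011-1(✓)  0110-(✓)  0111-(✓)  1-100(✓)  101-0(✓)  101-1(✓)  1010-(✓)  1011-(✓)  11-00(✓)  110-0  1101-
size-2^2 implicants → --100  -01-0  -010-  -1-00  0--01  0-1-0  0-10-  01-0-  011--  101--
Unchecked terms (primes): --100, -01-0, -010-, -1-00, 0--01, 0-1-0, 0-10-, 000-1, 01-0-, 011--, 101--, 110-0, 1101-
Minterm coverage:
  m1 ⊆ 0--01,000-1
  m3 ⊆ 000-1 [E]
  m4 ⊆ --100,-01-0,-010-,0-1-0,0-10-
  m5 ⊆ -010-,0--01,0-10-
  m6 ⊆ -01-0,0-1-0
  m9 ⊆ 0--01,01-0-
  m12 ⊆ --100,-1-00,0-1-0,0-10-,01-0-,011--
  m13 ⊆ 0--01,0-10-,01-0-,011--
  m14 ⊆ 0-1-0,011--
  m15 ⊆ 011-- [E]
  m20 ⊆ --100,-01-0,-010-,101--
  m21 ⊆ -010-,101--
  m23 ⊆ 101-- [E]
  m26 ⊆ 110-0,1101-
  m27 ⊆ 1101- [E]
  m28 ⊆ --100,-1-00
E = {000-1, 011--, 101--, 1101-}

NO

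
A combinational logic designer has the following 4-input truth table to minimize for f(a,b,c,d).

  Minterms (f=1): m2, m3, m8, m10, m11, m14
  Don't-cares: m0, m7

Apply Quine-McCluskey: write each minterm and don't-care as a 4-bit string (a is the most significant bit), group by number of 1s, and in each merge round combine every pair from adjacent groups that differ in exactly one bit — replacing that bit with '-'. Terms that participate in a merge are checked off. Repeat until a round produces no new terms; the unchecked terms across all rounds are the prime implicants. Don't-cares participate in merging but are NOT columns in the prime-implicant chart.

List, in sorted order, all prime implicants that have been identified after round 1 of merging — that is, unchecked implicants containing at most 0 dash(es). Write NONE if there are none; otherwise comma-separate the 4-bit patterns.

NONE

Round 0: 0000✓ 0010✓ 0011✓ 0111✓ 1000✓ 1010✓ 1011✓ 1110✓
Round 1: -000✓ -010✓ -011✓ 0-11 00-0✓ 001-✓ 1-10 10-0✓ 101-✓
Round 2: -0-0 -01-
PIs = {-0-0, -01-, 0-11, 1-10}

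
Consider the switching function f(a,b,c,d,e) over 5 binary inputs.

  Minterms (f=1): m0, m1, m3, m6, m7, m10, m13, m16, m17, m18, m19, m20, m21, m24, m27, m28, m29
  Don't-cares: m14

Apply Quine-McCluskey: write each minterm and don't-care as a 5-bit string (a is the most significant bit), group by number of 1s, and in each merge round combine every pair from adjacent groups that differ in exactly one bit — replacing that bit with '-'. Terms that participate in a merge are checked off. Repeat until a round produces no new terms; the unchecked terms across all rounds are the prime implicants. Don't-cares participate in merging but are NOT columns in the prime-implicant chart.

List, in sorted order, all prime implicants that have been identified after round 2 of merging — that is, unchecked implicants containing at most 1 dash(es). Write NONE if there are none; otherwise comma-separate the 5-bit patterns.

Round 0: 00000✓ 00001✓ 00011✓ 00110✓ 00111✓ 01010✓ 01101✓ 01110✓ 10000✓ 10001✓ 10010✓ 10011✓ 10100✓ 10101✓ 11000✓ 11011✓ 11100✓ 11101✓
Round 1: -0000✓ -0001✓ -0011✓ -1101 0-110 00-11 000-1✓ 0000-✓ 0011- 01-10 1-000✓ 1-011 1-100✓ 1-101✓ 10-00✓ 10-01✓ 100-0✓ 100-1✓ 1000-✓ 1001-✓ 1010-✓ 11-00✓ 1110-✓
Round 2: -00-1 -000- 1--00 1-10- 10-0- 100--
PIs = {-00-1, -000-, -1101, 0-110, 00-11, 0011-, 01-10, 1--00, 1-011, 1-10-, 10-0-, 100--}

-1101, 0-110, 00-11, 0011-, 01-10, 1-011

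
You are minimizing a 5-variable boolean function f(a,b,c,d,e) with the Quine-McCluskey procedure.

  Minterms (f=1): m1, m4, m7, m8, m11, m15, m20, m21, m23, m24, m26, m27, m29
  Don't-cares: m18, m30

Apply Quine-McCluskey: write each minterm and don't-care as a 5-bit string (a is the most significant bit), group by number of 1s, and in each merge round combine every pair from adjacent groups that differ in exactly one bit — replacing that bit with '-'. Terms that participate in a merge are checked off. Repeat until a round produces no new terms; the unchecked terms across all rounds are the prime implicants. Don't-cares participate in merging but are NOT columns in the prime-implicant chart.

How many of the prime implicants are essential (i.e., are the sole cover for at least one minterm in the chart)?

Round 0: 00001 00100✓ 00111✓ 01000✓ 01011✓ 01111✓ 10010✓ 10100✓ 10101✓ 10111✓ 11000✓ 11010✓ 11011✓ 11101✓ 11110✓
Round 1: -0100 -0111 -1000 -1011 0-111 01-11 1-010 1-101 101-1 1010- 11-10 110-0 1101-
PIs = {-0100, -0111, -1000, -1011, 0-111, 00001, 01-11, 1-010, 1-101, 101-1, 1010-, 11-10, 110-0, 1101-}
Coverage chart:
  m1: 00001 ←essential
  m4: -0100 ←essential
  m7: -0111,0-111
  m8: -1000 ←essential
  m11: -1011,01-11
  m15: 0-111,01-11
  m20: -0100,1010-
  m21: 1-101,101-1,1010-
  m23: -0111,101-1
  m24: -1000,110-0
  m26: 1-010,11-10,110-0,1101-
  m27: -1011,1101-
  m29: 1-101 ←essential
Essential: -0100, -1000, 00001, 1-101

4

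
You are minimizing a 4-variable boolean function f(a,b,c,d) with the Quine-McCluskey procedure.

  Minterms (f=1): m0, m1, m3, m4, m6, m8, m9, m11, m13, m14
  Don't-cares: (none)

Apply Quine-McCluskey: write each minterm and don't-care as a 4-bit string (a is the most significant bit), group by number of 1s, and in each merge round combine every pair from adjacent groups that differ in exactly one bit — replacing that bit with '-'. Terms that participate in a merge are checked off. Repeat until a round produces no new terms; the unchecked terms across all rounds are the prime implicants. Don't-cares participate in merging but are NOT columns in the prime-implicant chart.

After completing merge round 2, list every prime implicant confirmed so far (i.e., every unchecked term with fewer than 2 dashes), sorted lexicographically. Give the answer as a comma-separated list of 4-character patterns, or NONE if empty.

-110, 0-00, 01-0, 1-01

Round 0: 0000✓ 0001✓ 0011✓ 0100✓ 0110✓ 1000✓ 1001✓ 1011✓ 1101✓ 1110✓
Round 1: -000✓ -001✓ -011✓ -110 0-00 00-1✓ 000-✓ 01-0 1-01 10-1✓ 100-✓
Round 2: -0-1 -00-
PIs = {-0-1, -00-, -110, 0-00, 01-0, 1-01}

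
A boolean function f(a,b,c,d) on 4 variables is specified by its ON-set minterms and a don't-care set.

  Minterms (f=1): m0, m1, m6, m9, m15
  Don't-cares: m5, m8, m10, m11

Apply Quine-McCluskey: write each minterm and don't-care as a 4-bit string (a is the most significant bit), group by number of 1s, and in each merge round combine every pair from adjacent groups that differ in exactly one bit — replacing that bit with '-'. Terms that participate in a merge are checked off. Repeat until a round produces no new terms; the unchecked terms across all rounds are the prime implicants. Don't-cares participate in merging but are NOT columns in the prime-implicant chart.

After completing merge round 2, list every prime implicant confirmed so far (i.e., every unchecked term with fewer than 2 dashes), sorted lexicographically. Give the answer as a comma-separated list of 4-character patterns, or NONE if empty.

[col 0] 0000*, 0001*, 0101*, 0110, 1000*, 1001*, 1010*, 1011*, 1111*
[col 1] -000*, -001*, 0-01, 000-*, 1-11, 10-0*, 10-1*, 100-*, 101-*
[col 2] -00-, 10--
Prime implicants: -00-, 0-01, 0110, 1-11, 10--

0-01, 0110, 1-11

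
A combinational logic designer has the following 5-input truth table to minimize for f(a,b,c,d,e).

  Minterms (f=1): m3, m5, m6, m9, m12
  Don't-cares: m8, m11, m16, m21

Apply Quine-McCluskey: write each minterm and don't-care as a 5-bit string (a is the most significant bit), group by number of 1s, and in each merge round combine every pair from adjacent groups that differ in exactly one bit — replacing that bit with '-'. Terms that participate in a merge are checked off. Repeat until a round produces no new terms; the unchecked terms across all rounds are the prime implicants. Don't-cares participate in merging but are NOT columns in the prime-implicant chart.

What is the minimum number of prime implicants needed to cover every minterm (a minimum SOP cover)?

[col 0] 00011*, 00101*, 00110, 01000*, 01001*, 01011*, 01100*, 10000, 10101*
[col 1] -0101, 0-011, 01-00, 010-1, 0100-
Prime implicants: -0101, 0-011, 00110, 01-00, 010-1, 0100-, 10000
PI chart (minterm → PIs covering it):
  3 | 0-011  (sole → essential)
  5 | -0101  (sole → essential)
  6 | 00110  (sole → essential)
  9 | 010-1,0100-
  12 | 01-00  (sole → essential)
Essential prime implicants: -0101, 0-011, 00110, 01-00
Petrick residual → 010-1
Minimum SOP uses 5 PIs: b'cd'e + a'c'de + a'b'cde' + a'bd'e' + a'bc'e

5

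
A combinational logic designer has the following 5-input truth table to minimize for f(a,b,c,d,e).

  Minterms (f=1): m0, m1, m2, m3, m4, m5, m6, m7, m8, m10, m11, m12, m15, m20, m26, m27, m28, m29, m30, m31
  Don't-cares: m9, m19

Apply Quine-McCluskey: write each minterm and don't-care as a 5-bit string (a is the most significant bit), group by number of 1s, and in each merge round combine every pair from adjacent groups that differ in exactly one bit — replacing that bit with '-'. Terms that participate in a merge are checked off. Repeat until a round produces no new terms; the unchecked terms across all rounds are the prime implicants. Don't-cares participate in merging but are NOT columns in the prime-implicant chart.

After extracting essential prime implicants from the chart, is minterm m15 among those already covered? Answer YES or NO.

NO

Round 0: 00000✓ 00001✓ 00010✓ 00011✓ 00100✓ 00101✓ 00110✓ 00111✓ 01000✓ 01001✓ 01010✓ 01011✓ 01100✓ 01111✓ 10011✓ 10100✓ 11010✓ 11011✓ 11100✓ 11101✓ 11110✓ 11111✓
Round 1: -0011✓ -0100✓ -1010✓ -1011✓ -1100✓ -1111✓ 0-000✓ 0-001✓ 0-010✓ 0-011✓ 0-100✓ 0-111✓ 00-00✓ 00-01✓ 00-10✓ 00-11✓ 000-0✓ 000-1✓ 0000-✓ 0001-✓ 001-0✓ 001-1✓ 0010-✓ 0011-✓ 01-00✓ 01-11✓ 010-0✓ 010-1✓ 0100-✓ 0101-✓ 1-011✓ 1-100✓ 11-10✓ 11-11✓ 1101-✓ 111-0✓ 111-1✓ 1110-✓ 1111-✓
Round 2: --011 --100 -1-11 -101- 0--00 0--11 0-0-0✓ 0-0-1✓ 0-00-✓ 0-01-✓ 00--0✓ 00--1✓ 00-0-✓ 00-1-✓ 000--✓ 001--✓ 010--✓ 11-1- 111--
Round 3: 0-0-- 00---
PIs = {--011, --100, -1-11, -101-, 0--00, 0--11, 0-0--, 00---, 11-1-, 111--}
Coverage chart:
  m0: 0--00,0-0--,00---
  m1: 0-0--,00---
  m2: 0-0--,00---
  m3: --011,0--11,0-0--,00---
  m4: --100,0--00,00---
  m5: 00--- ←essential
  m6: 00--- ←essential
  m7: 0--11,00---
  m8: 0--00,0-0--
  m10: -101-,0-0--
  m11: --011,-1-11,-101-,0--11,0-0--
  m12: --100,0--00
  m15: -1-11,0--11
  m20: --100 ←essential
  m26: -101-,11-1-
  m27: --011,-1-11,-101-,11-1-
  m28: --100,111--
  m29: 111-- ←essential
  m30: 11-1-,111--
  m31: -1-11,11-1-,111--
Essential: --100, 00---, 111--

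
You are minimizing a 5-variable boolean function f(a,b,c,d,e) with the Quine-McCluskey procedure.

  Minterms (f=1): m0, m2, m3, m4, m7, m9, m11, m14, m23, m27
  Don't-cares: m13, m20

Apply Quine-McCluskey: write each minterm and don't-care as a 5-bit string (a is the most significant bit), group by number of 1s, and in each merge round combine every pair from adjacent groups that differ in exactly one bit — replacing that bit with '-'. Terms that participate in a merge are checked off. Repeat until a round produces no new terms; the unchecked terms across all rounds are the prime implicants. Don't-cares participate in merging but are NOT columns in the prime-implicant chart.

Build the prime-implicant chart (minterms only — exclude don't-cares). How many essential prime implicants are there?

3

size-2^0 implicants → 00000(✓)  00010(✓)  00011(✓)  00100(✓)  00111(✓)  01001(✓)  01011(✓)  01101(✓)  01110  10100(✓)  10111(✓)  11011(✓)
size-2^1 implicants → -0100  -0111  -1011  0-011  00-00  00-11  000-0  0001-  01-01  010-1
Unchecked terms (primes): -0100, -0111, -1011, 0-011, 00-00, 00-11, 000-0, 0001-, 01-01, 010-1, 01110
Minterm coverage:
  m0 ⊆ 00-00,000-0
  m2 ⊆ 000-0,0001-
  m3 ⊆ 0-011,00-11,0001-
  m4 ⊆ -0100,00-00
  m7 ⊆ -0111,00-11
  m9 ⊆ 01-01,010-1
  m11 ⊆ -1011,0-011,010-1
  m14 ⊆ 01110 [E]
  m23 ⊆ -0111 [E]
  m27 ⊆ -1011 [E]
E = {-0111, -1011, 01110}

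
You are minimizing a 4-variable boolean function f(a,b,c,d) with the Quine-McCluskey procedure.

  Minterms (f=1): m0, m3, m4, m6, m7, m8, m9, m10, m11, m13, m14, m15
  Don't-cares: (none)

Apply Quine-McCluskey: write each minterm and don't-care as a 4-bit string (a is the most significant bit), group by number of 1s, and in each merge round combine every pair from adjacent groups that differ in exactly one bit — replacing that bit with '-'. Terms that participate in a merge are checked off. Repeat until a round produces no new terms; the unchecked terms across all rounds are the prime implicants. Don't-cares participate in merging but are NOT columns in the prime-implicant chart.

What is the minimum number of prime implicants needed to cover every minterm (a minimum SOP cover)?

[col 0] 0000*, 0011*, 0100*, 0110*, 0111*, 1000*, 1001*, 1010*, 1011*, 1101*, 1110*, 1111*
[col 1] -000, -011*, -110*, -111*, 0-00, 0-11*, 01-0, 011-*, 1-01*, 1-10*, 1-11*, 10-0*, 10-1*, 100-*, 101-*, 11-1*, 111-*
[col 2] --11, -11-, 1--1, 1-1-, 10--
Prime implicants: --11, -000, -11-, 0-00, 01-0, 1--1, 1-1-, 10--
PI chart (minterm → PIs covering it):
  0 | -000,0-00
  3 | --11  (sole → essential)
  4 | 0-00,01-0
  6 | -11-,01-0
  7 | --11,-11-
  8 | -000,10--
  9 | 1--1,10--
  10 | 1-1-,10--
  11 | --11,1--1,1-1-,10--
  13 | 1--1  (sole → essential)
  14 | -11-,1-1-
  15 | --11,-11-,1--1,1-1-
Essential prime implicants: --11, 1--1
Petrick residual → -000, 01-0, 1-1-
Minimum SOP uses 5 PIs: cd + b'c'd' + a'bd' + ad + ac

5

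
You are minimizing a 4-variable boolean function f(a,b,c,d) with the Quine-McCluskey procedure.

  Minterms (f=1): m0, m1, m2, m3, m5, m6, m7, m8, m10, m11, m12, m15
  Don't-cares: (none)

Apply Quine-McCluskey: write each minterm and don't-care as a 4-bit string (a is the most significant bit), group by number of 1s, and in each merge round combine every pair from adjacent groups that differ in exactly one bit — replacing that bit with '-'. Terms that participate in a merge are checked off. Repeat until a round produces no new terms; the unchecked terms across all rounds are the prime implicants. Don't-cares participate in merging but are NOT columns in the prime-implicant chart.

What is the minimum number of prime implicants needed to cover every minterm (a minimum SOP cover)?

5

size-2^0 implicants → 0000(✓)  0001(✓)  0010(✓)  0011(✓)  0101(✓)  0110(✓)  0111(✓)  1000(✓)  1010(✓)  1011(✓)  1100(✓)  1111(✓)
size-2^1 implicants → -000(✓)  -010(✓)  -011(✓)  -111(✓)  0-01(✓)  0-10(✓)  0-11(✓)  00-0(✓)  00-1(✓)  000-(✓)  001-(✓)  01-1(✓)  011-(✓)  1-00  1-11(✓)  10-0(✓)  101-(✓)
size-2^2 implicants → --11  -0-0  -01-  0--1  0-1-  00--
Unchecked terms (primes): --11, -0-0, -01-, 0--1, 0-1-, 00--, 1-00
Minterm coverage:
  m0 ⊆ -0-0,00--
  m1 ⊆ 0--1,00--
  m2 ⊆ -0-0,-01-,0-1-,00--
  m3 ⊆ --11,-01-,0--1,0-1-,00--
  m5 ⊆ 0--1 [E]
  m6 ⊆ 0-1- [E]
  m7 ⊆ --11,0--1,0-1-
  m8 ⊆ -0-0,1-00
  m10 ⊆ -0-0,-01-
  m11 ⊆ --11,-01-
  m12 ⊆ 1-00 [E]
  m15 ⊆ --11 [E]
E = {--11, 0--1, 0-1-, 1-00}
Petrick residual → -0-0
Cover = cd + b'd' + a'd + a'c + ac'd'  |cover|=5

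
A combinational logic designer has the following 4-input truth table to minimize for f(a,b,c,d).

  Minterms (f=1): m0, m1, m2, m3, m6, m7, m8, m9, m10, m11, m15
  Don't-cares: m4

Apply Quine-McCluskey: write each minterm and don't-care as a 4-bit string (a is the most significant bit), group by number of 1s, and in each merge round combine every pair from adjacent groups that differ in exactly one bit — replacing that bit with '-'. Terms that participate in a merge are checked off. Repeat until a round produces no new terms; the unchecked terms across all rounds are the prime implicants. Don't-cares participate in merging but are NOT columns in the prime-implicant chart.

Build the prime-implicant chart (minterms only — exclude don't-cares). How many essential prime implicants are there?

2

[col 0] 0000*, 0001*, 0010*, 0011*, 0100*, 0110*, 0111*, 1000*, 1001*, 1010*, 1011*, 1111*
[col 1] -000*, -001*, -010*, -011*, -111*, 0-00*, 0-10*, 0-11*, 00-0*, 00-1*, 000-*, 001-*, 01-0*, 011-*, 1-11*, 10-0*, 10-1*, 100-*, 101-*
[col 2] --11, -0-0*, -0-1*, -00-*, -01-*, 0--0, 0-1-, 00--*, 10--*
[col 3] -0--
Prime implicants: --11, -0--, 0--0, 0-1-
PI chart (minterm → PIs covering it):
  0 | -0--,0--0
  1 | -0--  (sole → essential)
  2 | -0--,0--0,0-1-
  3 | --11,-0--,0-1-
  6 | 0--0,0-1-
  7 | --11,0-1-
  8 | -0--  (sole → essential)
  9 | -0--  (sole → essential)
  10 | -0--  (sole → essential)
  11 | --11,-0--
  15 | --11  (sole → essential)
Essential prime implicants: --11, -0--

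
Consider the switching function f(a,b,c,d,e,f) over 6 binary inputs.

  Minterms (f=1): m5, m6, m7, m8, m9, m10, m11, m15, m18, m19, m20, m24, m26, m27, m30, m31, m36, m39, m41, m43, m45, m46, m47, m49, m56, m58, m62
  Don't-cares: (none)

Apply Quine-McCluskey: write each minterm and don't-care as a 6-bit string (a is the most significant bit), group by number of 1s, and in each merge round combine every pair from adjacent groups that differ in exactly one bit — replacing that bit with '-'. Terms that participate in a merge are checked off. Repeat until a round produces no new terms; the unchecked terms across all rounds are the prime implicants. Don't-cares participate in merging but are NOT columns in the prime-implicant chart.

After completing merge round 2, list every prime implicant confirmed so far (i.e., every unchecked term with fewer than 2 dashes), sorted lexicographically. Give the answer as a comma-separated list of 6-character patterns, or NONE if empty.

[col 0] 000101*, 000110*, 000111*, 001000*, 001001*, 001010*, 001011*, 001111*, 010010*, 010011*, 010100, 011000*, 011010*, 011011*, 011110*, 011111*, 100100, 100111*, 101001*, 101011*, 101101*, 101110*, 101111*, 110001, 111000*, 111010*, 111110*
[col 1] -00111*, -01001*, -01011*, -01111*, -11000*, -11010*, -11110*, 0-1000*, 0-1010*, 0-1011*, 0-1111*, 00-111*, 0001-1, 00011-, 001-11*, 0010-0*, 0010-1*, 00100-*, 00101-*, 01-010*, 01-011*, 01001-*, 011-10*, 011-11*, 0110-0*, 01101-*, 01111-*, 1-1110, 10-111*, 101-01*, 101-11*, 1010-1*, 1011-1*, 10111-, 111-10*, 1110-0*
[col 2] -0-111, -01-11, -010-1, -11-10, -110-0, 0-1-11, 0-10-0, 0-101-, 0010--, 01-01-, 011-1-, 101--1
Prime implicants: -0-111, -01-11, -010-1, -11-10, -110-0, 0-1-11, 0-10-0, 0-101-, 0001-1, 00011-, 0010--, 01-01-, 010100, 011-1-, 1-1110, 100100, 101--1, 10111-, 110001

0001-1, 00011-, 010100, 1-1110, 100100, 10111-, 110001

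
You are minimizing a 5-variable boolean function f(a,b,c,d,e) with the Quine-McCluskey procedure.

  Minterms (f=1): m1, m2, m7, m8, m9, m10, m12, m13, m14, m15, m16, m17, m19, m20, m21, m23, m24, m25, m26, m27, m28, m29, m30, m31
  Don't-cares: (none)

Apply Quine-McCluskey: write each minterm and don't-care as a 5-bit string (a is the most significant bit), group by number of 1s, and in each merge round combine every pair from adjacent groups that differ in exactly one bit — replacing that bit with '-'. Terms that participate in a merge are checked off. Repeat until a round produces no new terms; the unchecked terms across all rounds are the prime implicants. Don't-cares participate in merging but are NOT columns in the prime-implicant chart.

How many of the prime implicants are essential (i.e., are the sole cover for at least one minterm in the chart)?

5

size-2^0 implicants → 00001(✓)  00010(✓)  00111(✓)  01000(✓)  01001(✓)  01010(✓)  01100(✓)  01101(✓)  01110(✓)  01111(✓)  10000(✓)  10001(✓)  10011(✓)  10100(✓)  10101(✓)  10111(✓)  11000(✓)  11001(✓)  11010(✓)  11011(✓)  11100(✓)  11101(✓)  11110(✓)  11111(✓)
size-2^1 implicants → -0001(✓)  -0111(✓)  -1000(✓)  -1001(✓)  -1010(✓)  -1100(✓)  -1101(✓)  -1110(✓)  -1111(✓)  0-001(✓)  0-010  0-111(✓)  01-00(✓)  01-01(✓)  01-10(✓)  010-0(✓)  0100-(✓)  011-0(✓)  011-1(✓)  0110-(✓)  0111-(✓)  1-000(✓)  1-001(✓)  1-011(✓)  1-100(✓)  1-101(✓)  1-111(✓)  10-00(✓)  10-01(✓)  10-11(✓)  100-1(✓)  1000-(✓)  101-1(✓)  1010-(✓)  11-00(✓)  11-01(✓)  11-10(✓)  11-11(✓)  110-0(✓)  110-1(✓)  1100-(✓)  1101-(✓)  111-0(✓)  111-1(✓)  1110-(✓)  1111-(✓)
size-2^2 implicants → --001  --111  -1-00(✓)  -1-01(✓)  -1-10(✓)  -10-0(✓)  -100-(✓)  -11-0(✓)  -11-1(✓)  -110-(✓)  -111-(✓)  01--0(✓)  01-0-(✓)  011--(✓)  1--00(✓)  1--01(✓)  1--11(✓)  1-0-1(✓)  1-00-(✓)  1-1-1(✓)  1-10-(✓)  10--1(✓)  10-0-(✓)  11--0(✓)  11--1(✓)  11-0-(✓)  11-1-(✓)  110--(✓)  111--(✓)
size-2^3 implicants → -1--0  -1-0-  -11--  1---1  1--0-  11---
Unchecked terms (primes): --001, --111, -1--0, -1-0-, -11--, 0-010, 1---1, 1--0-, 11---
Minterm coverage:
  m1 ⊆ --001 [E]
  m2 ⊆ 0-010 [E]
  m7 ⊆ --111 [E]
  m8 ⊆ -1--0,-1-0-
  m9 ⊆ --001,-1-0-
  m10 ⊆ -1--0,0-010
  m12 ⊆ -1--0,-1-0-,-11--
  m13 ⊆ -1-0-,-11--
  m14 ⊆ -1--0,-11--
  m15 ⊆ --111,-11--
  m16 ⊆ 1--0- [E]
  m17 ⊆ --001,1---1,1--0-
  m19 ⊆ 1---1 [E]
  m20 ⊆ 1--0- [E]
  m21 ⊆ 1---1,1--0-
  m23 ⊆ --111,1---1
  m24 ⊆ -1--0,-1-0-,1--0-,11---
  m25 ⊆ --001,-1-0-,1---1,1--0-,11---
  m26 ⊆ -1--0,11---
  m27 ⊆ 1---1,11---
  m28 ⊆ -1--0,-1-0-,-11--,1--0-,11---
  m29 ⊆ -1-0-,-11--,1---1,1--0-,11---
  m30 ⊆ -1--0,-11--,11---
  m31 ⊆ --111,-11--,1---1,11---
E = {--001, --111, 0-010, 1---1, 1--0-}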